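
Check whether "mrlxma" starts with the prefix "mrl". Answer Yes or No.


Input string: 'mrlxma'
Prefix to check: 'mrl'
First 3 characters of input: 'mrl'
Match: True
Result: Yes


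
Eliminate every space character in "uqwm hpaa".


Input string: 'uqwm hpaa'
Operation: remove all spaces
Words: 'uqwm', 'hpaa'
Join without spaces: uqwmhpaa


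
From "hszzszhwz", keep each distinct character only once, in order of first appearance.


Input: 'hszzszhwz'
Operation: keep first occurrence of each character
Scan: s[0]='h' new -> keep; s[1]='s' new -> keep; s[2]='z' new -> keep; s[3]='z' seen -> skip; s[4]='s' seen -> skip; s[5]='z' seen -> skip; s[6]='h' seen -> skip; s[7]='w' new -> keep; s[8]='z' seen -> skip
Result: hszw


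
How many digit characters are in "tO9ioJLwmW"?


Input string: 'tO9ioJLwmW'
Operation: count digit characters (0-9)
Scan: 't', 'O', '9'(digit), 'i', 'o', 'J', 'L', 'w', 'm', 'W'
Digits found: 1
Result: 1


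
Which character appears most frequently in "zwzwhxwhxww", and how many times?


Input: 'zwzwhxwhxww'
Operation: tally each character
Counts: 'h':2, 'w':5, 'x':2, 'z':2
Maximum: 'w' appears 5 times


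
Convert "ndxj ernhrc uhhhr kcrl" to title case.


Input string: 'ndxj ernhrc uhhhr kcrl'
Operation: capitalize first letter of each word
Word transformations: 'ndxj'->'Ndxj', 'ernhrc'->'Ernhrc', 'uhhhr'->'Uhhhr', 'kcrl'->'Kcrl'
Result: Ndxj Ernhrc Uhhhr Kcrl


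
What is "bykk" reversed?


Input string: 'bykk'
Operation: reverse character order
Original order: 'b' -> 'y' -> 'k' -> 'k'
Reversed order: 'k' -> 'k' -> 'y' -> 'b'
Result: kkyb


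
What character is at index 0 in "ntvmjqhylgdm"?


Input string: 'ntvmjqhylgdm'
Operation: get character at index 0
Index mapping: s[0]='n'
Result: 'n'


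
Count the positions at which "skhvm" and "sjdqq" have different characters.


String 1: 'skhvm'
String 2: 'sjdqq'
Compare each position: pos 0: 's'=='s', pos 1: 'k'!='j', pos 2: 'h'!='d', pos 3: 'v'!='q', pos 4: 'm'!='q'
Differing positions: 4
Hamming distance: 4


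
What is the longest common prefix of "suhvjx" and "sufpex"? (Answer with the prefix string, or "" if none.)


String 1: 'suhvjx'
String 2: 'sufpex'
Compare position by position:
pos 0: 's' vs 's' match
pos 1: 'u' vs 'u' match
pos 2: 'h' vs 'f' differ -> stop
Longest common prefix: "su" (length 2)


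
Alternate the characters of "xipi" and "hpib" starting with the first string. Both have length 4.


String 1: 'xipi'
String 2: 'hpib'
Operation: alternate characters
Pairs: 'x'+'h', 'i'+'p', 'p'+'i', 'i'+'b'
Result: xhippiib


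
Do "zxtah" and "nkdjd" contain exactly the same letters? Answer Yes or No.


String 1: 'zxtah' -> sorted: 'ahtxz'
String 2: 'nkdjd' -> sorted: 'ddjkn'
Compare sorted forms: 'ahtxz' != 'ddjkn'
Anagram: No


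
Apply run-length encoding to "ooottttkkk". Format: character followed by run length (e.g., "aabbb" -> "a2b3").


Input: 'ooottttkkk'
Operation: identify consecutive runs
Runs: 'ooo' -> o3, 'tttt' -> t4, 'kkk' -> k3
Encoded: o3t4k3


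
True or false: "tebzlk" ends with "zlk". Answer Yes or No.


Input string: 'tebzlk'
Suffix to check: 'zlk'
Last 3 characters of input: 'zlk'
Match: True
Result: Yes


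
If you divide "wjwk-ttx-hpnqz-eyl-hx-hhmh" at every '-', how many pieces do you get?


Input string: 'wjwk-ttx-hpnqz-eyl-hx-hhmh'
Delimiter: '-'
Split result: 'wjwk', 'ttx', 'hpnqz', 'eyl', 'hx', 'hhmh'
Number of parts: 6


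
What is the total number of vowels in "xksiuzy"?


Input string: 'xksiuzy'
Operation: count vowels (a, e, i, o, u)
Scan: s[0]='x', s[1]='k', s[2]='s', s[3]='i' (vowel), s[4]='u' (vowel), s[5]='z', s[6]='y'
Vowels found: 2
Result: 2


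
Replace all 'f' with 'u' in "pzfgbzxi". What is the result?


Input string: 'pzfgbzxi'
Operation: replace 'f' with 'u'
Positions of 'f': 2
After replacement: pzugbzxi


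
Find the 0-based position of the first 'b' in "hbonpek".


Input string: 'hbonpek'
Target: 'b'
Scanning left to right: s[0]='h', s[1]='b'
First match at index: 1


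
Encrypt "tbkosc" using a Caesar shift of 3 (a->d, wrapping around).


Input: 'tbkosc', shift = 3
Operation: for each letter, (position + 3) mod 26
Mapping: 't'(19+3=22)->'w', 'b'(1+3=4)->'e', 'k'(10+3=13)->'n', 'o'(14+3=17)->'r', 's'(18+3=21)->'v', 'c'(2+3=5)->'f'
Result: wenrvf


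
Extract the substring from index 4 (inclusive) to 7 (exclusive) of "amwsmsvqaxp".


Input string: 'amwsmsvqaxp'
Operation: slice [4:7]
Extract characters: s[4]='m', s[5]='s', s[6]='v'
Result: msv


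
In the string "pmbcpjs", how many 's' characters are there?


Input string: 'pmbcpjs'
Target character: 's'
Scan each position: s[6]='s'
Matches found at indices: 6
Total: 1


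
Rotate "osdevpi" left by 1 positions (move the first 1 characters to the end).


Input: 'osdevpi', shift = 1
Operation: split at index 1 and swap parts
Front part s[0:1] = 'o'
Back part s[1:] = 'sdevpi'
Rotated = back + front = 'sdevpi' + 'o'
Result: sdevpio


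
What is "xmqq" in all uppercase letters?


Input string: 'xmqq'
Operation: convert each letter to uppercase
Mapping: 'x'->'X', 'm'->'M', 'q'->'Q', 'q'->'Q'
Result: XMQQ


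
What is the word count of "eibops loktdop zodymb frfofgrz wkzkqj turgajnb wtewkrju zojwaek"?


Input string: 'eibops loktdop zodymb frfofgrz wkzkqj turgajnb wtewkrju zojwaek'
Operation: split by spaces
Words found: 'eibops', 'loktdop', 'zodymb', 'frfofgrz', 'wkzkqj', 'turgajnb', 'wtewkrju', 'zojwaek'
Word count: 8


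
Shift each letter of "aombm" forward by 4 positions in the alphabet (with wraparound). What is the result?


Input: 'aombm', shift = 4
Operation: for each letter, (position + 4) mod 26
Mapping: 'a'(0+4=4)->'e', 'o'(14+4=18)->'s', 'm'(12+4=16)->'q', 'b'(1+4=5)->'f', 'm'(12+4=16)->'q'
Result: esqfq


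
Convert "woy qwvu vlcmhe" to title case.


Input string: 'woy qwvu vlcmhe'
Operation: capitalize first letter of each word
Word transformations: 'woy'->'Woy', 'qwvu'->'Qwvu', 'vlcmhe'->'Vlcmhe'
Result: Woy Qwvu Vlcmhe


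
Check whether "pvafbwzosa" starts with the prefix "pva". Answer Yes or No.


Input string: 'pvafbwzosa'
Prefix to check: 'pva'
First 3 characters of input: 'pva'
Match: True
Result: Yes


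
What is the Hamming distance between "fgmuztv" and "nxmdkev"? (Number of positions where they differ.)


String 1: 'fgmuztv'
String 2: 'nxmdkev'
Compare each position: pos 0: 'f'!='n', pos 1: 'g'!='x', pos 2: 'm'=='m', pos 3: 'u'!='d', pos 4: 'z'!='k', pos 5: 't'!='e', pos 6: 'v'=='v'
Differing positions: 5
Hamming distance: 5


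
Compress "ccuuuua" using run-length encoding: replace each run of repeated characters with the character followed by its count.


Input: 'ccuuuua'
Operation: identify consecutive runs
Runs: 'cc' -> c2, 'uuuu' -> u4, 'a' -> a1
Encoded: c2u4a1


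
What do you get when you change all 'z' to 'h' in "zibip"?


Input string: 'zibip'
Operation: replace 'z' with 'h'
Positions of 'z': 0
After replacement: hibip


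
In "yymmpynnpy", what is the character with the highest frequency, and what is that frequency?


Input: 'yymmpynnpy'
Operation: tally each character
Counts: 'm':2, 'n':2, 'p':2, 'y':4
Maximum: 'y' appears 4 times


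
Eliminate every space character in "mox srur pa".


Input string: 'mox srur pa'
Operation: remove all spaces
Words: 'mox', 'srur', 'pa'
Join without spaces: moxsrurpa


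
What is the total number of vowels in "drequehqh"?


Input string: 'drequehqh'
Operation: count vowels (a, e, i, o, u)
Scan: s[0]='d', s[1]='r', s[2]='e' (vowel), s[3]='q', s[4]='u' (vowel), s[5]='e' (vowel), s[6]='h', s[7]='q', s[8]='h'
Vowels found: 3
Result: 3


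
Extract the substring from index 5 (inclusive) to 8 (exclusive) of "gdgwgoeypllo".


Input string: 'gdgwgoeypllo'
Operation: slice [5:8]
Extract characters: s[5]='o', s[6]='e', s[7]='y'
Result: oey


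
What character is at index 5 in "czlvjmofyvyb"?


Input string: 'czlvjmofyvyb'
Operation: get character at index 5
Index mapping: s[0]='c', s[1]='z', s[2]='l', s[3]='v', s[4]='j', s[5]='m'
Result: 'm'


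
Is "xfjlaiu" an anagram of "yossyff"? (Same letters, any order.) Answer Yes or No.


String 1: 'yossyff' -> sorted: 'ffossyy'
String 2: 'xfjlaiu' -> sorted: 'afijlux'
Compare sorted forms: 'ffossyy' != 'afijlux'
Anagram: No


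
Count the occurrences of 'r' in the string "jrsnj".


Input string: 'jrsnj'
Target character: 'r'
Scan each position: s[1]='r'
Matches found at indices: 1
Total: 1


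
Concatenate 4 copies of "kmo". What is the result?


Input string: 'kmo'
Operation: repeat 4 times
Concatenation: 'kmo' + 'kmo' + 'kmo' + 'kmo'
Result: kmokmokmokmo


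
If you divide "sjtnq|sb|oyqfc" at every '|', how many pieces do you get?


Input string: 'sjtnq|sb|oyqfc'
Delimiter: '|'
Split result: 'sjtnq', 'sb', 'oyqfc'
Number of parts: 3


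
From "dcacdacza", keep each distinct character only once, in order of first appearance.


Input: 'dcacdacza'
Operation: keep first occurrence of each character
Scan: s[0]='d' new -> keep; s[1]='c' new -> keep; s[2]='a' new -> keep; s[3]='c' seen -> skip; s[4]='d' seen -> skip; s[5]='a' seen -> skip; s[6]='c' seen -> skip; s[7]='z' new -> keep; s[8]='a' seen -> skip
Result: dcaz


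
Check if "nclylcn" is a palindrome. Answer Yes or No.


Input string: 'nclylcn'
Reversed: 'nclylcn'
Compare pairs: s[0]='n' vs s[6]='n' (match), s[1]='c' vs s[5]='c' (match), s[2]='l' vs s[4]='l' (match)
Palindrome: Yes


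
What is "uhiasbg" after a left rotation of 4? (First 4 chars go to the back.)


Input: 'uhiasbg', shift = 4
Operation: split at index 4 and swap parts
Front part s[0:4] = 'uhia'
Back part s[4:] = 'sbg'
Rotated = back + front = 'sbg' + 'uhia'
Result: sbguhia


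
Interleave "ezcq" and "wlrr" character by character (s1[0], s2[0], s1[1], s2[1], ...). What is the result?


String 1: 'ezcq'
String 2: 'wlrr'
Operation: alternate characters
Pairs: 'e'+'w', 'z'+'l', 'c'+'r', 'q'+'r'
Result: ewzlcrqr


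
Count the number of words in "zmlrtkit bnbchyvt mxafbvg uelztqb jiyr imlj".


Input string: 'zmlrtkit bnbchyvt mxafbvg uelztqb jiyr imlj'
Operation: split by spaces
Words found: 'zmlrtkit', 'bnbchyvt', 'mxafbvg', 'uelztqb', 'jiyr', 'imlj'
Word count: 6


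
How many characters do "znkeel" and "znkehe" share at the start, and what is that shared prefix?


String 1: 'znkeel'
String 2: 'znkehe'
Compare position by position:
pos 0: 'z' vs 'z' match
pos 1: 'n' vs 'n' match
pos 2: 'k' vs 'k' match
pos 3: 'e' vs 'e' match
pos 4: 'e' vs 'h' differ -> stop
Longest common prefix: "znke" (length 4)


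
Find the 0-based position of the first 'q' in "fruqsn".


Input string: 'fruqsn'
Target: 'q'
Scanning left to right: s[0]='f', s[1]='r', s[2]='u', s[3]='q'
First match at index: 3


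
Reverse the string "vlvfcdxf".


Input string: 'vlvfcdxf'
Operation: reverse character order
Original order: 'v' -> 'l' -> 'v' -> 'f' -> 'c' -> 'd' -> 'x' -> 'f'
Reversed order: 'f' -> 'x' -> 'd' -> 'c' -> 'f' -> 'v' -> 'l' -> 'v'
Result: fxdcfvlv


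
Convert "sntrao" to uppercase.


Input string: 'sntrao'
Operation: convert each letter to uppercase
Mapping: 's'->'S', 'n'->'N', 't'->'T', 'r'->'R', 'a'->'A', 'o'->'O'
Result: SNTRAO


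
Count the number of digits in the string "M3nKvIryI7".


Input string: 'M3nKvIryI7'
Operation: count digit characters (0-9)
Scan: 'M', '3'(digit), 'n', 'K', 'v', 'I', 'r', 'y', 'I', '7'(digit)
Digits found: 2
Result: 2


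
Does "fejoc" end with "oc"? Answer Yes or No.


Input string: 'fejoc'
Suffix to check: 'oc'
Last 2 characters of input: 'oc'
Match: True
Result: Yes


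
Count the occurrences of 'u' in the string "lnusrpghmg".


Input string: 'lnusrpghmg'
Target character: 'u'
Scan each position: s[2]='u'
Matches found at indices: 2
Total: 1


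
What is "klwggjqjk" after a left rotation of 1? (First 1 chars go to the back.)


Input: 'klwggjqjk', shift = 1
Operation: split at index 1 and swap parts
Front part s[0:1] = 'k'
Back part s[1:] = 'lwggjqjk'
Rotated = back + front = 'lwggjqjk' + 'k'
Result: lwggjqjkk


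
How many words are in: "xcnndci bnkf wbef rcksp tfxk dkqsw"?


Input string: 'xcnndci bnkf wbef rcksp tfxk dkqsw'
Operation: split by spaces
Words found: 'xcnndci', 'bnkf', 'wbef', 'rcksp', 'tfxk', 'dkqsw'
Word count: 6


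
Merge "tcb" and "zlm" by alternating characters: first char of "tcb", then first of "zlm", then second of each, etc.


String 1: 'tcb'
String 2: 'zlm'
Operation: alternate characters
Pairs: 't'+'z', 'c'+'l', 'b'+'m'
Result: tzclbm


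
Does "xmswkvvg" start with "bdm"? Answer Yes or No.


Input string: 'xmswkvvg'
Prefix to check: 'bdm'
First 3 characters of input: 'xms'
Match: False
Result: No


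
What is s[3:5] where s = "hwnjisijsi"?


Input string: 'hwnjisijsi'
Operation: slice [3:5]
Extract characters: s[3]='j', s[4]='i'
Result: ji


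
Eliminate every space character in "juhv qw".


Input string: 'juhv qw'
Operation: remove all spaces
Words: 'juhv', 'qw'
Join without spaces: juhvqw


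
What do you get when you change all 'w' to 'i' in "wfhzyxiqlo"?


Input string: 'wfhzyxiqlo'
Operation: replace 'w' with 'i'
Positions of 'w': 0
After replacement: ifhzyxiqlo


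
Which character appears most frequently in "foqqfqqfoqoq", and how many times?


Input: 'foqqfqqfoqoq'
Operation: tally each character
Counts: 'f':3, 'o':3, 'q':6
Maximum: 'q' appears 6 times


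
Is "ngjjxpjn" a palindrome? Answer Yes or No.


Input string: 'ngjjxpjn'
Reversed: 'njpxjjgn'
Compare pairs: s[0]='n' vs s[7]='n' (match), s[1]='g' vs s[6]='j' (mismatch), s[2]='j' vs s[5]='p' (mismatch), s[3]='j' vs s[4]='x' (mismatch)
Palindrome: No


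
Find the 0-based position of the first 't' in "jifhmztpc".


Input string: 'jifhmztpc'
Target: 't'
Scanning left to right: s[0]='j', s[1]='i', s[2]='f', s[3]='h', s[4]='m', s[5]='z', s[6]='t'
First match at index: 6


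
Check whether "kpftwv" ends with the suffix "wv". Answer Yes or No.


Input string: 'kpftwv'
Suffix to check: 'wv'
Last 2 characters of input: 'wv'
Match: True
Result: Yes


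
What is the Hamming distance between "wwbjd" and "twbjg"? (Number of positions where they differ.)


String 1: 'wwbjd'
String 2: 'twbjg'
Compare each position: pos 0: 'w'!='t', pos 1: 'w'=='w', pos 2: 'b'=='b', pos 3: 'j'=='j', pos 4: 'd'!='g'
Differing positions: 2
Hamming distance: 2


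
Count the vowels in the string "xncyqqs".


Input string: 'xncyqqs'
Operation: count vowels (a, e, i, o, u)
Scan: s[0]='x', s[1]='n', s[2]='c', s[3]='y', s[4]='q', s[5]='q', s[6]='s'
Vowels found: 0
Result: 0


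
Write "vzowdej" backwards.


Input string: 'vzowdej'
Operation: reverse character order
Original order: 'v' -> 'z' -> 'o' -> 'w' -> 'd' -> 'e' -> 'j'
Reversed order: 'j' -> 'e' -> 'd' -> 'w' -> 'o' -> 'z' -> 'v'
Result: jedwozv


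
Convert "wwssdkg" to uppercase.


Input string: 'wwssdkg'
Operation: convert each letter to uppercase
Mapping: 'w'->'W', 'w'->'W', 's'->'S', 's'->'S', 'd'->'D', 'k'->'K', 'g'->'G'
Result: WWSSDKG


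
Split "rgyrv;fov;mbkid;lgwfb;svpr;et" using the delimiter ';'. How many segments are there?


Input string: 'rgyrv;fov;mbkid;lgwfb;svpr;et'
Delimiter: ';'
Split result: 'rgyrv', 'fov', 'mbkid', 'lgwfb', 'svpr', 'et'
Number of parts: 6


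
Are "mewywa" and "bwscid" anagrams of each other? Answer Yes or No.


String 1: 'mewywa' -> sorted: 'aemwwy'
String 2: 'bwscid' -> sorted: 'bcdisw'
Compare sorted forms: 'aemwwy' != 'bcdisw'
Anagram: No


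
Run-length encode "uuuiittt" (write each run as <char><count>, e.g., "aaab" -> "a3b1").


Input: 'uuuiittt'
Operation: identify consecutive runs
Runs: 'uuu' -> u3, 'ii' -> i2, 'ttt' -> t3
Encoded: u3i2t3


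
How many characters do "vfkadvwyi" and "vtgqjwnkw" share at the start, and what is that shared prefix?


String 1: 'vfkadvwyi'
String 2: 'vtgqjwnkw'
Compare position by position:
pos 0: 'v' vs 'v' match
pos 1: 'f' vs 't' differ -> stop
Longest common prefix: "v" (length 1)


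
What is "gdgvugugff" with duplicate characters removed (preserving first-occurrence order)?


Input: 'gdgvugugff'
Operation: keep first occurrence of each character
Scan: s[0]='g' new -> keep; s[1]='d' new -> keep; s[2]='g' seen -> skip; s[3]='v' new -> keep; s[4]='u' new -> keep; s[5]='g' seen -> skip; s[6]='u' seen -> skip; s[7]='g' seen -> skip; s[8]='f' new -> keep; s[9]='f' seen -> skip
Result: gdvuf


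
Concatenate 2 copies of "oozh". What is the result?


Input string: 'oozh'
Operation: repeat 2 times
Concatenation: 'oozh' + 'oozh'
Result: oozhoozh


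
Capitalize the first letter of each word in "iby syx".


Input string: 'iby syx'
Operation: capitalize first letter of each word
Word transformations: 'iby'->'Iby', 'syx'->'Syx'
Result: Iby Syx


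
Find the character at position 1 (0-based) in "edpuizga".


Input string: 'edpuizga'
Operation: get character at index 1
Index mapping: s[0]='e', s[1]='d'
Result: 'd'


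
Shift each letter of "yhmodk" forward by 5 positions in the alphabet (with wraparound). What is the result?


Input: 'yhmodk', shift = 5
Operation: for each letter, (position + 5) mod 26
Mapping: 'y'(24+5=29, 29 mod 26=3)->'d', 'h'(7+5=12)->'m', 'm'(12+5=17)->'r', 'o'(14+5=19)->'t', 'd'(3+5=8)->'i', 'k'(10+5=15)->'p'
Result: dmrtip


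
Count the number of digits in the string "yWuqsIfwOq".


Input string: 'yWuqsIfwOq'
Operation: count digit characters (0-9)
Scan: 'y', 'W', 'u', 'q', 's', 'I', 'f', 'w', 'O', 'q'
Digits found: 0
Result: 0


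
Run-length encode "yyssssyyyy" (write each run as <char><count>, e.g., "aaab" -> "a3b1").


Input: 'yyssssyyyy'
Operation: identify consecutive runs
Runs: 'yy' -> y2, 'ssss' -> s4, 'yyyy' -> y4
Encoded: y2s4y4


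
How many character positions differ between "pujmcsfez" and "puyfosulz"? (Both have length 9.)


String 1: 'pujmcsfez'
String 2: 'puyfosulz'
Compare each position: pos 0: 'p'=='p', pos 1: 'u'=='u', pos 2: 'j'!='y', pos 3: 'm'!='f', pos 4: 'c'!='o', pos 5: 's'=='s', pos 6: 'f'!='u', pos 7: 'e'!='l', pos 8: 'z'=='z'
Differing positions: 5
Hamming distance: 5


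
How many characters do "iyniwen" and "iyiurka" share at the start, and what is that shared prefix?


String 1: 'iyniwen'
String 2: 'iyiurka'
Compare position by position:
pos 0: 'i' vs 'i' match
pos 1: 'y' vs 'y' match
pos 2: 'n' vs 'i' differ -> stop
Longest common prefix: "iy" (length 2)


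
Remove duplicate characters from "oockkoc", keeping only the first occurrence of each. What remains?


Input: 'oockkoc'
Operation: keep first occurrence of each character
Scan: s[0]='o' new -> keep; s[1]='o' seen -> skip; s[2]='c' new -> keep; s[3]='k' new -> keep; s[4]='k' seen -> skip; s[5]='o' seen -> skip; s[6]='c' seen -> skip
Result: ock


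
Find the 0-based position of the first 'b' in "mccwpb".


Input string: 'mccwpb'
Target: 'b'
Scanning left to right: s[0]='m', s[1]='c', s[2]='c', s[3]='w', s[4]='p', s[5]='b'
First match at index: 5


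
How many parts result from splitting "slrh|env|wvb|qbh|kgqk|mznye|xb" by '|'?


Input string: 'slrh|env|wvb|qbh|kgqk|mznye|xb'
Delimiter: '|'
Split result: 'slrh', 'env', 'wvb', 'qbh', 'kgqk', 'mznye', 'xb'
Number of parts: 7


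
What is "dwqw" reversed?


Input string: 'dwqw'
Operation: reverse character order
Original order: 'd' -> 'w' -> 'q' -> 'w'
Reversed order: 'w' -> 'q' -> 'w' -> 'd'
Result: wqwd


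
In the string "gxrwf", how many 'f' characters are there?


Input string: 'gxrwf'
Target character: 'f'
Scan each position: s[4]='f'
Matches found at indices: 4
Total: 1


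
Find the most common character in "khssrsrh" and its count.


Input: 'khssrsrh'
Operation: tally each character
Counts: 'h':2, 'k':1, 'r':2, 's':3
Maximum: 's' appears 3 times


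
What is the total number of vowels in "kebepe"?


Input string: 'kebepe'
Operation: count vowels (a, e, i, o, u)
Scan: s[0]='k', s[1]='e' (vowel), s[2]='b', s[3]='e' (vowel), s[4]='p', s[5]='e' (vowel)
Vowels found: 3
Result: 3


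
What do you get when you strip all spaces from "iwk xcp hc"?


Input string: 'iwk xcp hc'
Operation: remove all spaces
Words: 'iwk', 'xcp', 'hc'
Join without spaces: iwkxcphc


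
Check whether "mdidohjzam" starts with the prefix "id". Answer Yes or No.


Input string: 'mdidohjzam'
Prefix to check: 'id'
First 2 characters of input: 'md'
Match: False
Result: No


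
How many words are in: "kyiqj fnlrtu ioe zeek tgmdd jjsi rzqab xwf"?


Input string: 'kyiqj fnlrtu ioe zeek tgmdd jjsi rzqab xwf'
Operation: split by spaces
Words found: 'kyiqj', 'fnlrtu', 'ioe', 'zeek', 'tgmdd', 'jjsi', 'rzqab', 'xwf'
Word count: 8


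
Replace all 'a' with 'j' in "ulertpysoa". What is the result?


Input string: 'ulertpysoa'
Operation: replace 'a' with 'j'
Positions of 'a': 9
After replacement: ulertpysoj


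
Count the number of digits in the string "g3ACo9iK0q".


Input string: 'g3ACo9iK0q'
Operation: count digit characters (0-9)
Scan: 'g', '3'(digit), 'A', 'C', 'o', '9'(digit), 'i', 'K', '0'(digit), 'q'
Digits found: 3
Result: 3


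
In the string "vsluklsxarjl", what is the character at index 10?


Input string: 'vsluklsxarjl'
Operation: get character at index 10
Index mapping: s[0]='v', s[1]='s', s[2]='l', s[3]='u', s[4]='k', s[5]='l', s[6]='s', s[7]='x', s[8]='a', s[9]='r', s[10]='j'
Result: 'j'


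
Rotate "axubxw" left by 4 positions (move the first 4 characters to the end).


Input: 'axubxw', shift = 4
Operation: split at index 4 and swap parts
Front part s[0:4] = 'axub'
Back part s[4:] = 'xw'
Rotated = back + front = 'xw' + 'axub'
Result: xwaxub


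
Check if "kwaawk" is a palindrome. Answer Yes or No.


Input string: 'kwaawk'
Reversed: 'kwaawk'
Compare pairs: s[0]='k' vs s[5]='k' (match), s[1]='w' vs s[4]='w' (match), s[2]='a' vs s[3]='a' (match)
Palindrome: Yes


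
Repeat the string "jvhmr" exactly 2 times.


Input string: 'jvhmr'
Operation: repeat 2 times
Concatenation: 'jvhmr' + 'jvhmr'
Result: jvhmrjvhmr


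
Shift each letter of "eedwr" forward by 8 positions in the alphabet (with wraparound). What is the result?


Input: 'eedwr', shift = 8
Operation: for each letter, (position + 8) mod 26
Mapping: 'e'(4+8=12)->'m', 'e'(4+8=12)->'m', 'd'(3+8=11)->'l', 'w'(22+8=30, 30 mod 26=4)->'e', 'r'(17+8=25)->'z'
Result: mmlez


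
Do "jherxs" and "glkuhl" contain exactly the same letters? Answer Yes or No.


String 1: 'jherxs' -> sorted: 'ehjrsx'
String 2: 'glkuhl' -> sorted: 'ghkllu'
Compare sorted forms: 'ehjrsx' != 'ghkllu'
Anagram: No


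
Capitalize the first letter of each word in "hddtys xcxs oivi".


Input string: 'hddtys xcxs oivi'
Operation: capitalize first letter of each word
Word transformations: 'hddtys'->'Hddtys', 'xcxs'->'Xcxs', 'oivi'->'Oivi'
Result: Hddtys Xcxs Oivi


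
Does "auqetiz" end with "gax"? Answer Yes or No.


Input string: 'auqetiz'
Suffix to check: 'gax'
Last 3 characters of input: 'tiz'
Match: False
Result: No


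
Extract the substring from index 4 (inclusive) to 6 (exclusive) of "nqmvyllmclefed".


Input string: 'nqmvyllmclefed'
Operation: slice [4:6]
Extract characters: s[4]='y', s[5]='l'
Result: yl


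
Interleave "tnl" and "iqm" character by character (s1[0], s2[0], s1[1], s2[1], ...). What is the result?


String 1: 'tnl'
String 2: 'iqm'
Operation: alternate characters
Pairs: 't'+'i', 'n'+'q', 'l'+'m'
Result: tinqlm


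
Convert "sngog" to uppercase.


Input string: 'sngog'
Operation: convert each letter to uppercase
Mapping: 's'->'S', 'n'->'N', 'g'->'G', 'o'->'O', 'g'->'G'
Result: SNGOG


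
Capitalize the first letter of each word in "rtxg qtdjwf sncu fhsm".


Input string: 'rtxg qtdjwf sncu fhsm'
Operation: capitalize first letter of each word
Word transformations: 'rtxg'->'Rtxg', 'qtdjwf'->'Qtdjwf', 'sncu'->'Sncu', 'fhsm'->'Fhsm'
Result: Rtxg Qtdjwf Sncu Fhsm


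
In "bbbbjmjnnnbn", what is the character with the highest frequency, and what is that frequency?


Input: 'bbbbjmjnnnbn'
Operation: tally each character
Counts: 'b':5, 'j':2, 'm':1, 'n':4
Maximum: 'b' appears 5 times


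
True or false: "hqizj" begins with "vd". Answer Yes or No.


Input string: 'hqizj'
Prefix to check: 'vd'
First 2 characters of input: 'hq'
Match: False
Result: No


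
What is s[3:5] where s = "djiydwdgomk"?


Input string: 'djiydwdgomk'
Operation: slice [3:5]
Extract characters: s[3]='y', s[4]='d'
Result: yd


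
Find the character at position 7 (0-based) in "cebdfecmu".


Input string: 'cebdfecmu'
Operation: get character at index 7
Index mapping: s[0]='c', s[1]='e', s[2]='b', s[3]='d', s[4]='f', s[5]='e', s[6]='c', s[7]='m'
Result: 'm'


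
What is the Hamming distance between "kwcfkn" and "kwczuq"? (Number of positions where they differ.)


String 1: 'kwcfkn'
String 2: 'kwczuq'
Compare each position: pos 0: 'k'=='k', pos 1: 'w'=='w', pos 2: 'c'=='c', pos 3: 'f'!='z', pos 4: 'k'!='u', pos 5: 'n'!='q'
Differing positions: 3
Hamming distance: 3


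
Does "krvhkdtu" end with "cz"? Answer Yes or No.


Input string: 'krvhkdtu'
Suffix to check: 'cz'
Last 2 characters of input: 'tu'
Match: False
Result: No


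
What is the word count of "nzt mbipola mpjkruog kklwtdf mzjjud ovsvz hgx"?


Input string: 'nzt mbipola mpjkruog kklwtdf mzjjud ovsvz hgx'
Operation: split by spaces
Words found: 'nzt', 'mbipola', 'mpjkruog', 'kklwtdf', 'mzjjud', 'ovsvz', 'hgx'
Word count: 7


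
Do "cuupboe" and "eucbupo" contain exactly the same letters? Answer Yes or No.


String 1: 'cuupboe' -> sorted: 'bceopuu'
String 2: 'eucbupo' -> sorted: 'bceopuu'
Compare sorted forms: 'bceopuu' == 'bceopuu'
Anagram: Yes


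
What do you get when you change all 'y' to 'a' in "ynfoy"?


Input string: 'ynfoy'
Operation: replace 'y' with 'a'
Positions of 'y': 0, 4
After replacement: anfoa


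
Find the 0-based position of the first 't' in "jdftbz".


Input string: 'jdftbz'
Target: 't'
Scanning left to right: s[0]='j', s[1]='d', s[2]='f', s[3]='t'
First match at index: 3


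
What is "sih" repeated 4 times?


Input string: 'sih'
Operation: repeat 4 times
Concatenation: 'sih' + 'sih' + 'sih' + 'sih'
Result: sihsihsihsih


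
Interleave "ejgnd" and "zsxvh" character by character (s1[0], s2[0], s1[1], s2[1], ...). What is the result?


String 1: 'ejgnd'
String 2: 'zsxvh'
Operation: alternate characters
Pairs: 'e'+'z', 'j'+'s', 'g'+'x', 'n'+'v', 'd'+'h'
Result: ezjsgxnvdh


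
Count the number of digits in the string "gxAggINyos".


Input string: 'gxAggINyos'
Operation: count digit characters (0-9)
Scan: 'g', 'x', 'A', 'g', 'g', 'I', 'N', 'y', 'o', 's'
Digits found: 0
Result: 0


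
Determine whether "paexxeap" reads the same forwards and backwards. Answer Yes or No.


Input string: 'paexxeap'
Reversed: 'paexxeap'
Compare pairs: s[0]='p' vs s[7]='p' (match), s[1]='a' vs s[6]='a' (match), s[2]='e' vs s[5]='e' (match), s[3]='x' vs s[4]='x' (match)
Palindrome: Yes


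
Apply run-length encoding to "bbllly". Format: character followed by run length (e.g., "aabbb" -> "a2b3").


Input: 'bbllly'
Operation: identify consecutive runs
Runs: 'bb' -> b2, 'lll' -> l3, 'y' -> y1
Encoded: b2l3y1


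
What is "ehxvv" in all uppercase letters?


Input string: 'ehxvv'
Operation: convert each letter to uppercase
Mapping: 'e'->'E', 'h'->'H', 'x'->'X', 'v'->'V', 'v'->'V'
Result: EHXVV


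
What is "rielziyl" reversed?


Input string: 'rielziyl'
Operation: reverse character order
Original order: 'r' -> 'i' -> 'e' -> 'l' -> 'z' -> 'i' -> 'y' -> 'l'
Reversed order: 'l' -> 'y' -> 'i' -> 'z' -> 'l' -> 'e' -> 'i' -> 'r'
Result: lyizleir


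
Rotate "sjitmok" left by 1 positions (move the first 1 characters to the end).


Input: 'sjitmok', shift = 1
Operation: split at index 1 and swap parts
Front part s[0:1] = 's'
Back part s[1:] = 'jitmok'
Rotated = back + front = 'jitmok' + 's'
Result: jitmoks


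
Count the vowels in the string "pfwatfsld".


Input string: 'pfwatfsld'
Operation: count vowels (a, e, i, o, u)
Scan: s[0]='p', s[1]='f', s[2]='w', s[3]='a' (vowel), s[4]='t', s[5]='f', s[6]='s', s[7]='l', s[8]='d'
Vowels found: 1
Result: 1


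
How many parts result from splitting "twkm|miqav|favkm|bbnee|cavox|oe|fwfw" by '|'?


Input string: 'twkm|miqav|favkm|bbnee|cavox|oe|fwfw'
Delimiter: '|'
Split result: 'twkm', 'miqav', 'favkm', 'bbnee', 'cavox', 'oe', 'fwfw'
Number of parts: 7


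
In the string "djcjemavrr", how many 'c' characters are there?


Input string: 'djcjemavrr'
Target character: 'c'
Scan each position: s[2]='c'
Matches found at indices: 2
Total: 1


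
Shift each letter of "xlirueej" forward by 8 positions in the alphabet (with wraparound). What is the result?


Input: 'xlirueej', shift = 8
Operation: for each letter, (position + 8) mod 26
Mapping: 'x'(23+8=31, 31 mod 26=5)->'f', 'l'(11+8=19)->'t', 'i'(8+8=16)->'q', 'r'(17+8=25)->'z', 'u'(20+8=28, 28 mod 26=2)->'c', 'e'(4+8=12)->'m', 'e'(4+8=12)->'m', 'j'(9+8=17)->'r'
Result: ftqzcmmr


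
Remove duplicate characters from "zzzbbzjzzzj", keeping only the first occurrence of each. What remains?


Input: 'zzzbbzjzzzj'
Operation: keep first occurrence of each character
Scan: s[0]='z' new -> keep; s[1]='z' seen -> skip; s[2]='z' seen -> skip; s[3]='b' new -> keep; s[4]='b' seen -> skip; s[5]='z' seen -> skip; s[6]='j' new -> keep; s[7]='z' seen -> skip; s[8]='z' seen -> skip; s[9]='z' seen -> skip; s[10]='j' seen -> skip
Result: zbj


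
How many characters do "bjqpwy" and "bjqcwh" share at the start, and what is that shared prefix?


String 1: 'bjqpwy'
String 2: 'bjqcwh'
Compare position by position:
pos 0: 'b' vs 'b' match
pos 1: 'j' vs 'j' match
pos 2: 'q' vs 'q' match
pos 3: 'p' vs 'c' differ -> stop
Longest common prefix: "bjq" (length 3)


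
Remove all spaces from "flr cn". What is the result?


Input string: 'flr cn'
Operation: remove all spaces
Words: 'flr', 'cn'
Join without spaces: flrcn


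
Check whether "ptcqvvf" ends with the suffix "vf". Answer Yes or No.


Input string: 'ptcqvvf'
Suffix to check: 'vf'
Last 2 characters of input: 'vf'
Match: True
Result: Yes


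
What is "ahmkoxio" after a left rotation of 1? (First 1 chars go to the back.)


Input: 'ahmkoxio', shift = 1
Operation: split at index 1 and swap parts
Front part s[0:1] = 'a'
Back part s[1:] = 'hmkoxio'
Rotated = back + front = 'hmkoxio' + 'a'
Result: hmkoxioa


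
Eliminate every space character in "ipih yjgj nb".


Input string: 'ipih yjgj nb'
Operation: remove all spaces
Words: 'ipih', 'yjgj', 'nb'
Join without spaces: ipihyjgjnb


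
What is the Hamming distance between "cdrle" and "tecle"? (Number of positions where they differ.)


String 1: 'cdrle'
String 2: 'tecle'
Compare each position: pos 0: 'c'!='t', pos 1: 'd'!='e', pos 2: 'r'!='c', pos 3: 'l'=='l', pos 4: 'e'=='e'
Differing positions: 3
Hamming distance: 3


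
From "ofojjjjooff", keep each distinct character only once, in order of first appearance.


Input: 'ofojjjjooff'
Operation: keep first occurrence of each character
Scan: s[0]='o' new -> keep; s[1]='f' new -> keep; s[2]='o' seen -> skip; s[3]='j' new -> keep; s[4]='j' seen -> skip; s[5]='j' seen -> skip; s[6]='j' seen -> skip; s[7]='o' seen -> skip; s[8]='o' seen -> skip; s[9]='f' seen -> skip; s[10]='f' seen -> skip
Result: ofj


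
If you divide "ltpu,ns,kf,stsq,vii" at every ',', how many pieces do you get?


Input string: 'ltpu,ns,kf,stsq,vii'
Delimiter: ','
Split result: 'ltpu', 'ns', 'kf', 'stsq', 'vii'
Number of parts: 5


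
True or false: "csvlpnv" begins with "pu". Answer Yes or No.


Input string: 'csvlpnv'
Prefix to check: 'pu'
First 2 characters of input: 'cs'
Match: False
Result: No


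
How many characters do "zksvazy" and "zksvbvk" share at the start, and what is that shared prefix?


String 1: 'zksvazy'
String 2: 'zksvbvk'
Compare position by position:
pos 0: 'z' vs 'z' match
pos 1: 'k' vs 'k' match
pos 2: 's' vs 's' match
pos 3: 'v' vs 'v' match
pos 4: 'a' vs 'b' differ -> stop
Longest common prefix: "zksv" (length 4)


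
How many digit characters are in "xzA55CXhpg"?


Input string: 'xzA55CXhpg'
Operation: count digit characters (0-9)
Scan: 'x', 'z', 'A', '5'(digit), '5'(digit), 'C', 'X', 'h', 'p', 'g'
Digits found: 2
Result: 2


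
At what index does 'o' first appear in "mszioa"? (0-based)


Input string: 'mszioa'
Target: 'o'
Scanning left to right: s[0]='m', s[1]='s', s[2]='z', s[3]='i', s[4]='o'
First match at index: 4


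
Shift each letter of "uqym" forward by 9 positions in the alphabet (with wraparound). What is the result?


Input: 'uqym', shift = 9
Operation: for each letter, (position + 9) mod 26
Mapping: 'u'(20+9=29, 29 mod 26=3)->'d', 'q'(16+9=25)->'z', 'y'(24+9=33, 33 mod 26=7)->'h', 'm'(12+9=21)->'v'
Result: dzhv


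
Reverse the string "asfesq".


Input string: 'asfesq'
Operation: reverse character order
Original order: 'a' -> 's' -> 'f' -> 'e' -> 's' -> 'q'
Reversed order: 'q' -> 's' -> 'e' -> 'f' -> 's' -> 'a'
Result: qsefsa


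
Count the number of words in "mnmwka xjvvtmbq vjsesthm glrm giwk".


Input string: 'mnmwka xjvvtmbq vjsesthm glrm giwk'
Operation: split by spaces
Words found: 'mnmwka', 'xjvvtmbq', 'vjsesthm', 'glrm', 'giwk'
Word count: 5


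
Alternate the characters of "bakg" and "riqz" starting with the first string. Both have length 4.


String 1: 'bakg'
String 2: 'riqz'
Operation: alternate characters
Pairs: 'b'+'r', 'a'+'i', 'k'+'q', 'g'+'z'
Result: braikqgz


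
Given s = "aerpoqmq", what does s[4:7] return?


Input string: 'aerpoqmq'
Operation: slice [4:7]
Extract characters: s[4]='o', s[5]='q', s[6]='m'
Result: oqm


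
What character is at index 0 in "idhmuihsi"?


Input string: 'idhmuihsi'
Operation: get character at index 0
Index mapping: s[0]='i'
Result: 'i'


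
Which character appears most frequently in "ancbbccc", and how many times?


Input: 'ancbbccc'
Operation: tally each character
Counts: 'a':1, 'b':2, 'c':4, 'n':1
Maximum: 'c' appears 4 times


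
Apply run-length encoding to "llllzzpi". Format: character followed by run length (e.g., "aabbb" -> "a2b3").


Input: 'llllzzpi'
Operation: identify consecutive runs
Runs: 'llll' -> l4, 'zz' -> z2, 'p' -> p1, 'i' -> i1
Encoded: l4z2p1i1


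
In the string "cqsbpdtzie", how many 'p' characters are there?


Input string: 'cqsbpdtzie'
Target character: 'p'
Scan each position: s[4]='p'
Matches found at indices: 4
Total: 1


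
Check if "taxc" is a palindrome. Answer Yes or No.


Input string: 'taxc'
Reversed: 'cxat'
Compare pairs: s[0]='t' vs s[3]='c' (mismatch), s[1]='a' vs s[2]='x' (mismatch)
Palindrome: No


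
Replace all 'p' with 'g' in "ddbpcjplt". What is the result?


Input string: 'ddbpcjplt'
Operation: replace 'p' with 'g'
Positions of 'p': 3, 6
After replacement: ddbgcjglt


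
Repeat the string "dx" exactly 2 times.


Input string: 'dx'
Operation: repeat 2 times
Concatenation: 'dx' + 'dx'
Result: dxdx


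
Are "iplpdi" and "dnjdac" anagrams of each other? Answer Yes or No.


String 1: 'iplpdi' -> sorted: 'diilpp'
String 2: 'dnjdac' -> sorted: 'acddjn'
Compare sorted forms: 'diilpp' != 'acddjn'
Anagram: No


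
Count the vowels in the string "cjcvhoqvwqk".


Input string: 'cjcvhoqvwqk'
Operation: count vowels (a, e, i, o, u)
Scan: s[0]='c', s[1]='j', s[2]='c', s[3]='v', s[4]='h', s[5]='o' (vowel), s[6]='q', s[7]='v', s[8]='w', s[9]='q', s[10]='k'
Vowels found: 1
Result: 1


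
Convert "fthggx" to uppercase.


Input string: 'fthggx'
Operation: convert each letter to uppercase
Mapping: 'f'->'F', 't'->'T', 'h'->'H', 'g'->'G', 'g'->'G', 'x'->'X'
Result: FTHGGX


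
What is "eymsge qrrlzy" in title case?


Input string: 'eymsge qrrlzy'
Operation: capitalize first letter of each word
Word transformations: 'eymsge'->'Eymsge', 'qrrlzy'->'Qrrlzy'
Result: Eymsge Qrrlzy


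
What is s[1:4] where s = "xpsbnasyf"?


Input string: 'xpsbnasyf'
Operation: slice [1:4]
Extract characters: s[1]='p', s[2]='s', s[3]='b'
Result: psb


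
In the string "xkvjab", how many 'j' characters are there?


Input string: 'xkvjab'
Target character: 'j'
Scan each position: s[3]='j'
Matches found at indices: 3
Total: 1


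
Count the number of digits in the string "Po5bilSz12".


Input string: 'Po5bilSz12'
Operation: count digit characters (0-9)
Scan: 'P', 'o', '5'(digit), 'b', 'i', 'l', 'S', 'z', '1'(digit), '2'(digit)
Digits found: 3
Result: 3


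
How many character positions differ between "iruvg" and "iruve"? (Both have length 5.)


String 1: 'iruvg'
String 2: 'iruve'
Compare each position: pos 0: 'i'=='i', pos 1: 'r'=='r', pos 2: 'u'=='u', pos 3: 'v'=='v', pos 4: 'g'!='e'
Differing positions: 1
Hamming distance: 1


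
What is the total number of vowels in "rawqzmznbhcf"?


Input string: 'rawqzmznbhcf'
Operation: count vowels (a, e, i, o, u)
Scan: s[0]='r', s[1]='a' (vowel), s[2]='w', s[3]='q', s[4]='z', s[5]='m', s[6]='z', s[7]='n', s[8]='b', s[9]='h', s[10]='c', s[11]='f'
Vowels found: 1
Result: 1


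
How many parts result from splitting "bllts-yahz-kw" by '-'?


Input string: 'bllts-yahz-kw'
Delimiter: '-'
Split result: 'bllts', 'yahz', 'kw'
Number of parts: 3


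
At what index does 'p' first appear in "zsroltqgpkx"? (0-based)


Input string: 'zsroltqgpkx'
Target: 'p'
Scanning left to right: s[0]='z', s[1]='s', s[2]='r', s[3]='o', s[4]='l', s[5]='t', s[6]='q', s[7]='g', s[8]='p'
First match at index: 8


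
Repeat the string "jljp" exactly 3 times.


Input string: 'jljp'
Operation: repeat 3 times
Concatenation: 'jljp' + 'jljp' + 'jljp'
Result: jljpjljpjljp


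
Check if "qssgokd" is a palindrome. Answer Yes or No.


Input string: 'qssgokd'
Reversed: 'dkogssq'
Compare pairs: s[0]='q' vs s[6]='d' (mismatch), s[1]='s' vs s[5]='k' (mismatch), s[2]='s' vs s[4]='o' (mismatch)
Palindrome: No


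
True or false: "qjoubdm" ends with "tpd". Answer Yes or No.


Input string: 'qjoubdm'
Suffix to check: 'tpd'
Last 3 characters of input: 'bdm'
Match: False
Result: No


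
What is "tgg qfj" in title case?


Input string: 'tgg qfj'
Operation: capitalize first letter of each word
Word transformations: 'tgg'->'Tgg', 'qfj'->'Qfj'
Result: Tgg Qfj


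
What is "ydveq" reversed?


Input string: 'ydveq'
Operation: reverse character order
Original order: 'y' -> 'd' -> 'v' -> 'e' -> 'q'
Reversed order: 'q' -> 'e' -> 'v' -> 'd' -> 'y'
Result: qevdy


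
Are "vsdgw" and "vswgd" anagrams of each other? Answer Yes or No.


String 1: 'vsdgw' -> sorted: 'dgsvw'
String 2: 'vswgd' -> sorted: 'dgsvw'
Compare sorted forms: 'dgsvw' == 'dgsvw'
Anagram: Yes


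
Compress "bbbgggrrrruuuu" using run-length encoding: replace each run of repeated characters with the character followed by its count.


Input: 'bbbgggrrrruuuu'
Operation: identify consecutive runs
Runs: 'bbb' -> b3, 'ggg' -> g3, 'rrrr' -> r4, 'uuuu' -> u4
Encoded: b3g3r4u4


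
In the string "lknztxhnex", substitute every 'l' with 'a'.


Input string: 'lknztxhnex'
Operation: replace 'l' with 'a'
Positions of 'l': 0
After replacement: aknztxhnex


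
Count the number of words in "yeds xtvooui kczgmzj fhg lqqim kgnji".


Input string: 'yeds xtvooui kczgmzj fhg lqqim kgnji'
Operation: split by spaces
Words found: 'yeds', 'xtvooui', 'kczgmzj', 'fhg', 'lqqim', 'kgnji'
Word count: 6


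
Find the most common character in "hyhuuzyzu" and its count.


Input: 'hyhuuzyzu'
Operation: tally each character
Counts: 'h':2, 'u':3, 'y':2, 'z':2
Maximum: 'u' appears 3 times


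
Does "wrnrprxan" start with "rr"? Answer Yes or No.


Input string: 'wrnrprxan'
Prefix to check: 'rr'
First 2 characters of input: 'wr'
Match: False
Result: No
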